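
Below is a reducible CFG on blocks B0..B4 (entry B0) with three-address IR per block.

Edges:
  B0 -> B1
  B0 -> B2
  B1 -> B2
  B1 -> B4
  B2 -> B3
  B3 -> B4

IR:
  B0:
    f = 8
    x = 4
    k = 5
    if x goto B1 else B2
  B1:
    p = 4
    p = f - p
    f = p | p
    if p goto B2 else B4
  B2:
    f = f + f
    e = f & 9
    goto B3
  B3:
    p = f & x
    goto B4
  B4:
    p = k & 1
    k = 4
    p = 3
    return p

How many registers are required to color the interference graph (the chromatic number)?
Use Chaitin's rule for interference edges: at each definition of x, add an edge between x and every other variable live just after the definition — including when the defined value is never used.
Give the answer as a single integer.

def/use:
  B0: def={f,k,x} ue=∅
  B1: def={f,p} ue={f}
  B2: def={e,f} ue={f}
  B3: def={p} ue={f,x}
  B4: def={k,p} ue={k}

Liveness:
  B0: in=∅ out={f,k,x}
  B1: in={f,k,x} out={f,k,x}
  B2: in={f,k,x} out={f,k,x}
  B3: in={f,k,x} out={k}
  B4: in={k} out=∅

Interfere edges:
  e↔{f,k,x}
  f↔{e,k,p,x}
  k↔{e,f,p,x}
  p↔{f,k,x}
  x↔{e,f,k,p}

Registers:
  clique {e,f,k,x} ⇒ need ≥ 4
  assign e→r3 f→r0 k→r1 p→r3 x→r2 — no edge inside a register ⇒ χ ≤ 4
  χ = 4

Answer: 4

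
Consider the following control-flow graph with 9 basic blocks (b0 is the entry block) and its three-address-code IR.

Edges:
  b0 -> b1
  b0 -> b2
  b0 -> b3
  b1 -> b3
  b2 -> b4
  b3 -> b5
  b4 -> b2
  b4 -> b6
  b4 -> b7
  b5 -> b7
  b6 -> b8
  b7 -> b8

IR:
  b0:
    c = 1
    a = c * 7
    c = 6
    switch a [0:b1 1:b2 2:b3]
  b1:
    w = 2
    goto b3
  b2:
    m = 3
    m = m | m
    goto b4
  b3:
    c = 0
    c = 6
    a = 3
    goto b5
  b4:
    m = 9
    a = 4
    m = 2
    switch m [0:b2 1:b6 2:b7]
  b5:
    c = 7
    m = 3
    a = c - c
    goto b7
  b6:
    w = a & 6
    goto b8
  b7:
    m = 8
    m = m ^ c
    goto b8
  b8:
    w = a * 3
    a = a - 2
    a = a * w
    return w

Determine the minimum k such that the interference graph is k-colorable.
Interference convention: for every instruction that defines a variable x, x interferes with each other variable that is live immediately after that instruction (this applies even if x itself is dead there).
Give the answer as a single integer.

Answer: 3

Derivation:
Block summaries:
  b0: {a,c} / ∅
  b1: {w} / ∅
  b2: {m} / ∅
  b3: {a,c} / ∅
  b4: {a,m} / ∅
  b5: {a,c,m} / ∅
  b6: {w} / {a}
  b7: {m} / {c}
  b8: {a,w} / {a}

Live sets:
  live b0: ∅→{c}
  live b1: ∅→∅
  live b2: {c}→{c}
  live b3: ∅→∅
  live b4: {c}→{a,c}
  live b5: ∅→{a,c}
  live b6: {a}→{a}
  live b7: {a,c}→{a}
  live b8: {a}→∅

Interfere edges:
  a: {c,m,w}
  c: {a,m}
  m: {a,c}
  w: {a}

Registers:
  clique {a,c,m} ⇒ need ≥ 3
  3-colouring: c0={a}  c1={c,w}  c2={m}
  χ = 3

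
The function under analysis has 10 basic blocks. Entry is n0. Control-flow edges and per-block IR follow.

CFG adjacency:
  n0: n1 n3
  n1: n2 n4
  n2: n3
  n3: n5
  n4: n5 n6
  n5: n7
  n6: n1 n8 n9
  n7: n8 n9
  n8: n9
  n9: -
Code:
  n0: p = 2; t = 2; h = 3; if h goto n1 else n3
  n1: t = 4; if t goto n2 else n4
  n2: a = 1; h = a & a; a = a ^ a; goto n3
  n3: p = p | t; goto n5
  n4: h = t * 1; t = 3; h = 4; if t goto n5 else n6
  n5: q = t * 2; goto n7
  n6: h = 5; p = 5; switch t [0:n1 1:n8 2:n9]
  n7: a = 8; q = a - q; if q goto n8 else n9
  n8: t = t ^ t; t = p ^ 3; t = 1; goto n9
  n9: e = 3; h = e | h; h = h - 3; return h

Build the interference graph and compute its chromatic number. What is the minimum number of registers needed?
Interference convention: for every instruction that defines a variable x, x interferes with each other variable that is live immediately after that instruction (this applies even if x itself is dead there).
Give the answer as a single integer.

Block summaries:
  n0: def={h,p,t} ue=∅
  n1: def={t} ue=∅
  n2: def={a,h} ue=∅
  n3: def={p} ue={p,t}
  n4: def={h,t} ue={t}
  n5: def={q} ue={t}
  n6: def={h,p} ue={t}
  n7: def={a,q} ue={q}
  n8: def={t} ue={p,t}
  n9: def={e,h} ue={h}

Live sets:
  live n0: ∅→{h,p,t}
  live n1: {p}→{p,t}
  live n2: {p,t}→{h,p,t}
  live n3: {h,p,t}→{h,p,t}
  live n4: {p,t}→{h,p,t}
  live n5: {h,p,t}→{h,p,q,t}
  live n6: {t}→{h,p,t}
  live n7: {h,p,q,t}→{h,p,t}
  live n8: {h,p,t}→{h}
  live n9: {h}→∅

Interfere edges:
  a↔{h,p,q,t}
  e↔{h}
  h↔{a,e,p,q,t}
  p↔{a,h,q,t}
  q↔{a,h,p,t}
  t↔{a,h,p,q}

Colouring:
  lower bound: {a,h,p,q,t} mutually conflict ⇒ χ ≥ 5
  assign a→c1 e→c1 h→c0 p→c2 q→c3 t→c4 — no edge inside a register ⇒ χ ≤ 5
  χ = 5

Answer: 5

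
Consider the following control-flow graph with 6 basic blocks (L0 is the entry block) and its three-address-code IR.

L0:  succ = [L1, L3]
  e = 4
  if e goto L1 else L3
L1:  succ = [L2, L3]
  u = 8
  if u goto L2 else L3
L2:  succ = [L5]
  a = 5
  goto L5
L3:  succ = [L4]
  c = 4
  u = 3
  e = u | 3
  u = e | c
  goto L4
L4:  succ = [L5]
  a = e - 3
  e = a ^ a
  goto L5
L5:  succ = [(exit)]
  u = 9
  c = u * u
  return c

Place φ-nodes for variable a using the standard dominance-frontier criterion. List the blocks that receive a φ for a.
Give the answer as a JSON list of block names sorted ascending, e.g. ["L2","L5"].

Answer: ["L5"]

Working:
idom tree: L1←L0 L2←L1 L3←L0 L4←L3 L5←L0
Join-block Dom:
  L3: preds {L0,L1}: {L0} ∩ {L0,L1} = {L0}; idom=L0
  L5: preds {L2,L4}: {L0,L1,L2} ∩ {L0,L3,L4} = {L0}; idom=L0

DF walk-up:
  join L3 pred L0: · stop@L0
  join L3 pred L1: L1 stop@L0
  join L5 pred L2: L2→L1 stop@L0
  join L5 pred L4: L4→L3 stop@L0
  DF(L0)=∅
  DF(L1)={L3,L5}
  DF(L2)={L5}
  DF(L3)={L5}
  DF(L4)={L5}
  DF(L5)=∅

φ for a: defs {L2,L4}
  DF⁺ = {L5}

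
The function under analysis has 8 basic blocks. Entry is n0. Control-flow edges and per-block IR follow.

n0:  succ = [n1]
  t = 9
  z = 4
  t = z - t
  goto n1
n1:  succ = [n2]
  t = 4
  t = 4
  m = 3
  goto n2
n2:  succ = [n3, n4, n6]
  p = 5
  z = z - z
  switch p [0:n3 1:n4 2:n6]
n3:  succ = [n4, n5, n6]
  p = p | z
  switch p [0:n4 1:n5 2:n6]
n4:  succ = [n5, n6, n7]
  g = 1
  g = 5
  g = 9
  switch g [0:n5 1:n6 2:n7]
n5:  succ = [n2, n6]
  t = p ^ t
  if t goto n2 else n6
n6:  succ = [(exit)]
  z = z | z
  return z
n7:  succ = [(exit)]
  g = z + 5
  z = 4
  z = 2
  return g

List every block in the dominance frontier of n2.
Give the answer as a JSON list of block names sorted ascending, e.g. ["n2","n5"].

Answer: ["n2"]

Analysis:
idom tree: n1←n0 n2←n1 n3←n2 n4←n2 n5←n2 n6←n2 n7←n4
Dom∩ at merges:
  n2: preds {n1,n5}: {n0,n1} ∩ {n0,n1,n2,n5} = {n0,n1}; idom=n1
  n4: preds {n2,n3}: {n0,n1,n2} ∩ {n0,n1,n2,n3} = {n0,n1,n2}; idom=n2
  n5: preds {n3,n4}: {n0,n1,n2,n3} ∩ {n0,n1,n2,n4} = {n0,n1,n2}; idom=n2
  n6: preds {n2,n3,n4,n5}: {n0,n1,n2} ∩ {n0,n1,n2,n3} ∩ {n0,n1,n2,n4} ∩ {n0,n1,n2,n5} = {n0,n1,n2}; idom=n2

DF derivation:
  join n2 pred n1: · stop@n1
  join n2 pred n5: n5→n2 stop@n1
  join n4 pred n2: · stop@n2
  join n4 pred n3: n3 stop@n2
  join n5 pred n3: n3 stop@n2
  join n5 pred n4: n4 stop@n2
  join n6 pred n2: · stop@n2
  join n6 pred n3: n3 stop@n2
  join n6 pred n4: n4 stop@n2
  join n6 pred n5: n5 stop@n2
  n0: DF=∅
  n1: DF=∅
  n2: DF={n2}
  n3: DF={n4,n5,n6}
  n4: DF={n5,n6}
  n5: DF={n2,n6}
  n6: DF=∅
  n7: DF=∅

DF(n2) = ["n2"]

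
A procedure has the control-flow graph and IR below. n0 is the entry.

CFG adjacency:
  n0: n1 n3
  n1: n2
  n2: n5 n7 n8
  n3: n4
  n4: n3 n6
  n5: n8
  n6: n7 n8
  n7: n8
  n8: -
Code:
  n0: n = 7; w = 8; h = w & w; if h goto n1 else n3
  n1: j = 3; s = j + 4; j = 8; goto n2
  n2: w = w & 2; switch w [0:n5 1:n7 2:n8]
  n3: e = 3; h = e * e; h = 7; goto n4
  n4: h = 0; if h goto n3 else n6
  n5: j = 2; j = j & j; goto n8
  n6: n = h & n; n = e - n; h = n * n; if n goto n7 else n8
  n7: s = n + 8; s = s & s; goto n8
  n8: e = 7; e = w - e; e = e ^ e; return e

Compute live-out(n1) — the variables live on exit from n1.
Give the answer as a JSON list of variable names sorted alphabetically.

Answer: ["n", "w"]

Derivation:
Per-block:
  n0: def={h,n,w} ue=∅
  n1: def={j,s} ue=∅
  n2: def={w} ue={w}
  n3: def={e,h} ue=∅
  n4: def={h} ue=∅
  n5: def={j} ue=∅
  n6: def={h,n} ue={e,h,n}
  n7: def={s} ue={n}
  n8: def={e} ue={w}

Backward fixpoint:
  n0 li=∅ lo={n,w}
  n1 li={n,w} lo={n,w}
  n2 li={n,w} lo={n,w}
  n3 li={n,w} lo={e,n,w}
  n4 li={e,n,w} lo={e,h,n,w}
  n5 li={w} lo={w}
  n6 li={e,h,n,w} lo={n,w}
  n7 li={n,w} lo={w}
  n8 li={w} lo=∅

live-out(n1) = ["n", "w"]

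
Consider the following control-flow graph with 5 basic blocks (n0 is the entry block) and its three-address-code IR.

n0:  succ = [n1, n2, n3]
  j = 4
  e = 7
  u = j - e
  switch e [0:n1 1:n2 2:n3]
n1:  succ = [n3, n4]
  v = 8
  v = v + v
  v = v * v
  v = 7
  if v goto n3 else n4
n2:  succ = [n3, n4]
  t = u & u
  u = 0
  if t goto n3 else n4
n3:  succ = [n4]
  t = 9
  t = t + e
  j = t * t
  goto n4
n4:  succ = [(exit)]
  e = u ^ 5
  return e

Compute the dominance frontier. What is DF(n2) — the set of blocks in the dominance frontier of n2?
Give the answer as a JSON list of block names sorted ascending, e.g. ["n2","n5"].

Answer: ["n3", "n4"]

Derivation:
idom tree: n1←n0 n2←n0 n3←n0 n4←n0
Dom∩ at merges:
  n3: preds {n0,n1,n2}: {n0} ∩ {n0,n1} ∩ {n0,n2} = {n0}; idom=n0
  n4: preds {n1,n2,n3}: {n0,n1} ∩ {n0,n2} ∩ {n0,n3} = {n0}; idom=n0

DF walk-up:
  n3←n0: walk · to n0
  n3←n1: walk n1 to n0
  n3←n2: walk n2 to n0
  n4←n1: walk n1 to n0
  n4←n2: walk n2 to n0
  n4←n3: walk n3 to n0
  DF(n0)=∅
  DF(n1)={n3,n4}
  DF(n2)={n3,n4}
  DF(n3)={n4}
  DF(n4)=∅

DF(n2) = ["n3", "n4"]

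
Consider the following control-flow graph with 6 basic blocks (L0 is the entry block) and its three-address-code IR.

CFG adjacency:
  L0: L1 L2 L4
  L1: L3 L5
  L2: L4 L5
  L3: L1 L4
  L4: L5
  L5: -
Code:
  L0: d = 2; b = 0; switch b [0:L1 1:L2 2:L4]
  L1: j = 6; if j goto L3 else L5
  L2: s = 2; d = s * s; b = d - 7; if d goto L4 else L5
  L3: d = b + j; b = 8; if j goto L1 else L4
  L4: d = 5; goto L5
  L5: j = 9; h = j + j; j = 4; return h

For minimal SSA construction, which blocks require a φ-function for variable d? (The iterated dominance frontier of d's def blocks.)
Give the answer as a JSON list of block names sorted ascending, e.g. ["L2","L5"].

idom tree: L1←L0 L2←L0 L3←L1 L4←L0 L5←L0
Dom∩ at merges:
  L1: preds {L0,L3}: {L0} ∩ {L0,L1,L3} = {L0}; idom=L0
  L4: preds {L0,L2,L3}: {L0} ∩ {L0,L2} ∩ {L0,L1,L3} = {L0}; idom=L0
  L5: preds {L1,L2,L4}: {L0,L1} ∩ {L0,L2} ∩ {L0,L4} = {L0}; idom=L0

Frontier:
  L1←L0: walk · to L0
  L1←L3: walk L3→L1 to L0
  L4←L0: walk · to L0
  L4←L2: walk L2 to L0
  L4←L3: walk L3→L1 to L0
  L5←L1: walk L1 to L0
  L5←L2: walk L2 to L0
  L5←L4: walk L4 to L0
  DF(L0)=∅
  DF(L1)={L1,L4,L5}
  DF(L2)={L4,L5}
  DF(L3)={L1,L4}
  DF(L4)={L5}
  DF(L5)=∅

φ for d: defs {L0,L2,L3,L4}
  DF⁺ = {L1,L4,L5}

Answer: ["L1", "L4", "L5"]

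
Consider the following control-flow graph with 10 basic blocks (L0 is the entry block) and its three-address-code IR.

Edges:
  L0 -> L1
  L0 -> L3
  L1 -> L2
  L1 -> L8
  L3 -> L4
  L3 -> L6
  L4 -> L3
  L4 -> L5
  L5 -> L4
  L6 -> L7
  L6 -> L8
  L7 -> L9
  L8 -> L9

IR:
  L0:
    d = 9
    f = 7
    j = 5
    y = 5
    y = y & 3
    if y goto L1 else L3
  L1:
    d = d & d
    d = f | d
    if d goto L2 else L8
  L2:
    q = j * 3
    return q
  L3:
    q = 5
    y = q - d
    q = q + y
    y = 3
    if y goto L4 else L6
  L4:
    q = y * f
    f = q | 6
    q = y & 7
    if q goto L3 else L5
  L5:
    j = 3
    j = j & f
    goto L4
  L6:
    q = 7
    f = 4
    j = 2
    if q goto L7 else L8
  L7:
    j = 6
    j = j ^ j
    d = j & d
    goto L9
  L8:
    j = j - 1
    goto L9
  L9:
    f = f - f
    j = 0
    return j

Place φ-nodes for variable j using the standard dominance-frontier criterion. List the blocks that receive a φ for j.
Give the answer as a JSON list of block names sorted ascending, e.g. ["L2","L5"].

idom tree: L1←L0 L2←L1 L3←L0 L4←L3 L5←L4 L6←L3 L7←L6 L8←L0 L9←L0
Join-block Dom:
  L3: preds {L0,L4}: {L0} ∩ {L0,L3,L4} = {L0}; idom=L0
  L4: preds {L3,L5}: {L0,L3} ∩ {L0,L3,L4,L5} = {L0,L3}; idom=L3
  L8: preds {L1,L6}: {L0,L1} ∩ {L0,L3,L6} = {L0}; idom=L0
  L9: preds {L7,L8}: {L0,L3,L6,L7} ∩ {L0,L8} = {L0}; idom=L0

Frontier:
  L3←L0: walk · to L0
  L3←L4: walk L4→L3 to L0
  L4←L3: walk · to L3
  L4←L5: walk L5→L4 to L3
  L8←L1: walk L1 to L0
  L8←L6: walk L6→L3 to L0
  L9←L7: walk L7→L6→L3 to L0
  L9←L8: walk L8 to L0
  L0: DF=∅
  L1: DF={L8}
  L2: DF=∅
  L3: DF={L3,L8,L9}
  L4: DF={L3,L4}
  L5: DF={L4}
  L6: DF={L8,L9}
  L7: DF={L9}
  L8: DF={L9}
  L9: DF=∅

φ for j: defs {L0,L5,L6,L7,L8,L9}
  DF⁺ = {L3,L4,L8,L9}

Answer: ["L3", "L4", "L8", "L9"]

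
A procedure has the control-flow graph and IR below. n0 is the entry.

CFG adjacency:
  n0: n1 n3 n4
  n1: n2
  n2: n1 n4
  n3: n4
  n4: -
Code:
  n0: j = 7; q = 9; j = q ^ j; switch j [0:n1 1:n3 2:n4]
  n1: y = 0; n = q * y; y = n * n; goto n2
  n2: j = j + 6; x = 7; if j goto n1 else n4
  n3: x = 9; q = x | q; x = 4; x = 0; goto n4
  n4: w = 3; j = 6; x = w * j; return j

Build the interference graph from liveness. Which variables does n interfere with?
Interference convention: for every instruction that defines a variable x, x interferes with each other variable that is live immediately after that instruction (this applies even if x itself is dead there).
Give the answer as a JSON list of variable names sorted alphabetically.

Per-block:
  n0 def {j,q} use ∅
  n1 def {n,y} use {q}
  n2 def {j,x} use {j}
  n3 def {q,x} use {q}
  n4 def {j,w,x} use ∅

Liveness:
  n0: in=∅ out={j,q}
  n1: in={j,q} out={j,q}
  n2: in={j,q} out={j,q}
  n3: in={q} out=∅
  n4: in=∅ out=∅

Conflict graph:
  j↔{n,q,w,x,y}
  n↔{j,q}
  q↔{j,n,x,y}
  w↔{j}
  x↔{j,q}
  y↔{j,q}

N(n) = ["j", "q"]

Answer: ["j", "q"]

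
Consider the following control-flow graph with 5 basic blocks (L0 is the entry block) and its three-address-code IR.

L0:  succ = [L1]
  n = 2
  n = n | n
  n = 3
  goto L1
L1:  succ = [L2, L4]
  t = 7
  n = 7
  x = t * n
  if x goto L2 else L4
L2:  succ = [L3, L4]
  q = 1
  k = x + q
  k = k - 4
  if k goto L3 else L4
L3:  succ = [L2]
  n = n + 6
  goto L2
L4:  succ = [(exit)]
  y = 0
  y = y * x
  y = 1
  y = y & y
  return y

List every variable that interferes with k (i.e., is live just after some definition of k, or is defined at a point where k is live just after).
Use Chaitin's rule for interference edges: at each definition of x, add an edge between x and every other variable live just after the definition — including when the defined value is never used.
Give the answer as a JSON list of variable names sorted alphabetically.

Answer: ["n", "x"]

Analysis:
Block summaries:
  L0: def={n} ue=∅
  L1: def={n,t,x} ue=∅
  L2: def={k,q} ue={x}
  L3: def={n} ue={n}
  L4: def={y} ue={x}

Backward fixpoint:
  live L0: ∅→∅
  live L1: ∅→{n,x}
  live L2: {n,x}→{n,x}
  live L3: {n,x}→{n,x}
  live L4: {x}→∅

Interfere edges:
  k — {n,x}
  n — {k,q,t,x}
  q — {n,x}
  t — {n}
  x — {k,n,q,y}
  y — {x}

N(k) = ["n", "x"]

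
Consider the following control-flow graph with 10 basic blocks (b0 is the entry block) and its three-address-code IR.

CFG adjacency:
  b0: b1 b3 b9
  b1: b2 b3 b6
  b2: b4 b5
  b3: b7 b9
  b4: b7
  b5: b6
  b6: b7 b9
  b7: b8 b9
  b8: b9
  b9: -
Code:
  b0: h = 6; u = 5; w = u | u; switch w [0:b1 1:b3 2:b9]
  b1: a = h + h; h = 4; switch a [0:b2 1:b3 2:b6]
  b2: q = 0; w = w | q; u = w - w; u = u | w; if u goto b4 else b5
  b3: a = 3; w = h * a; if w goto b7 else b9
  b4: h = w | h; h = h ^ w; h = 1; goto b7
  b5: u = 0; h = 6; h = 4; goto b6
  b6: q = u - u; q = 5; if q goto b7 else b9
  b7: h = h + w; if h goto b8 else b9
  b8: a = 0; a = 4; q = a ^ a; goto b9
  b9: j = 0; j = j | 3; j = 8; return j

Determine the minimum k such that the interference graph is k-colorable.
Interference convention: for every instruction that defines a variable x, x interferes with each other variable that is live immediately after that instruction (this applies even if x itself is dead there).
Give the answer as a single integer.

Answer: 4

Analysis:
Block summaries:
  b0: {h,u,w} / ∅
  b1: {a,h} / {h}
  b2: {q,u,w} / {w}
  b3: {a,w} / {h}
  b4: {h} / {h,w}
  b5: {h,u} / ∅
  b6: {q} / {u}
  b7: {h} / {h,w}
  b8: {a,q} / ∅
  b9: {j} / ∅

Backward fixpoint:
  b0 li=∅ lo={h,u,w}
  b1 li={h,u,w} lo={h,u,w}
  b2 li={h,w} lo={h,w}
  b3 li={h} lo={h,w}
  b4 li={h,w} lo={h,w}
  b5 li={w} lo={h,u,w}
  b6 li={h,u,w} lo={h,w}
  b7 li={h,w} lo=∅
  b8 li=∅ lo=∅
  b9 li=∅ lo=∅

Interference:
  a — {h,u,w}
  h — {a,q,u,w}
  j — ∅
  q — {h,w}
  u — {a,h,w}
  w — {a,h,q,u}

Colouring:
  lower bound: {a,h,u,w} mutually conflict ⇒ χ ≥ 4
  4-colouring: c0={h,j}  c1={w}  c2={a,q}  c3={u}
  χ = 4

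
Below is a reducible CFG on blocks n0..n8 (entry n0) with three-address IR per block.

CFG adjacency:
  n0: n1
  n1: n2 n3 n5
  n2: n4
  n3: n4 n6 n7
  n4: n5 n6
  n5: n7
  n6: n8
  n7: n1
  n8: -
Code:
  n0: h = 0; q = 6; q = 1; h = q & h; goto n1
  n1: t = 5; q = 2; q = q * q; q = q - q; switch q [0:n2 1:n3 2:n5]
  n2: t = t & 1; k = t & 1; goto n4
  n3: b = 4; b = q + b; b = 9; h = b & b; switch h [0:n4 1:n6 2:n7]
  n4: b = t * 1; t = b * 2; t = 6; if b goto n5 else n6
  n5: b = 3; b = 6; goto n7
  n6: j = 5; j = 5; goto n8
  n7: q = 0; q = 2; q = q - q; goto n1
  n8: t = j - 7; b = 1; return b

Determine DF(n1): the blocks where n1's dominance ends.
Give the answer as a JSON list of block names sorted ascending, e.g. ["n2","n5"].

Answer: ["n1"]

Derivation:
idom tree: n1←n0 n2←n1 n3←n1 n4←n1 n5←n1 n6←n1 n7←n1 n8←n6
Dom at joins:
  n1: preds {n0,n7}: {n0} ∩ {n0,n1,n7} = {n0}; idom=n0
  n4: preds {n2,n3}: {n0,n1,n2} ∩ {n0,n1,n3} = {n0,n1}; idom=n1
  n5: preds {n1,n4}: {n0,n1} ∩ {n0,n1,n4} = {n0,n1}; idom=n1
  n6: preds {n3,n4}: {n0,n1,n3} ∩ {n0,n1,n4} = {n0,n1}; idom=n1
  n7: preds {n3,n5}: {n0,n1,n3} ∩ {n0,n1,n5} = {n0,n1}; idom=n1

Frontier:
  n1←n0: walk · to n0
  n1←n7: walk n7→n1 to n0
  n4←n2: walk n2 to n1
  n4←n3: walk n3 to n1
  n5←n1: walk · to n1
  n5←n4: walk n4 to n1
  n6←n3: walk n3 to n1
  n6←n4: walk n4 to n1
  n7←n3: walk n3 to n1
  n7←n5: walk n5 to n1
  DF(n0)=∅
  DF(n1)={n1}
  DF(n2)={n4}
  DF(n3)={n4,n6,n7}
  DF(n4)={n5,n6}
  DF(n5)={n7}
  DF(n6)=∅
  DF(n7)={n1}
  DF(n8)=∅

DF(n1) = ["n1"]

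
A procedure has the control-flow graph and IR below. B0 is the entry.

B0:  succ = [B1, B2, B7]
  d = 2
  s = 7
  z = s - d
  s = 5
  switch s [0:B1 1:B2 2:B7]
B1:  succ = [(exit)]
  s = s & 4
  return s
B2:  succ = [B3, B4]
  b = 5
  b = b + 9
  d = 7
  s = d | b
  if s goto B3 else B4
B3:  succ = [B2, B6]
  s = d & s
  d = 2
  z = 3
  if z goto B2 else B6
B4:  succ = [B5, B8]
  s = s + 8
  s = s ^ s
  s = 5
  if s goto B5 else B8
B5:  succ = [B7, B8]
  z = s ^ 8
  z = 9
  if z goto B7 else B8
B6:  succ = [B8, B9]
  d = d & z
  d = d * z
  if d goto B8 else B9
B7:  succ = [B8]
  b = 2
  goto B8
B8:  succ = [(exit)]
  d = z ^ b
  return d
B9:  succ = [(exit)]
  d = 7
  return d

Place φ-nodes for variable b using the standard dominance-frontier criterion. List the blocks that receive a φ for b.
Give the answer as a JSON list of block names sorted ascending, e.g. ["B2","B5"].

Answer: ["B2", "B7", "B8"]

Working:
idom tree: B1←B0 B2←B0 B3←B2 B4←B2 B5←B4 B6←B3 B7←B0 B8←B0 B9←B6
Dom at joins:
  B2: preds {B0,B3}: {B0} ∩ {B0,B2,B3} = {B0}; idom=B0
  B7: preds {B0,B5}: {B0} ∩ {B0,B2,B4,B5} = {B0}; idom=B0
  B8: preds {B4,B5,B6,B7}: {B0,B2,B4} ∩ {B0,B2,B4,B5} ∩ {B0,B2,B3,B6} ∩ {B0,B7} = {B0}; idom=B0

DF derivation:
  join B2 pred B0: · stop@B0
  join B2 pred B3: B3→B2 stop@B0
  join B7 pred B0: · stop@B0
  join B7 pred B5: B5→B4→B2 stop@B0
  join B8 pred B4: B4→B2 stop@B0
  join B8 pred B5: B5→B4→B2 stop@B0
  join B8 pred B6: B6→B3→B2 stop@B0
  join B8 pred B7: B7 stop@B0
  DF(B0)=∅
  DF(B1)=∅
  DF(B2)={B2,B7,B8}
  DF(B3)={B2,B8}
  DF(B4)={B7,B8}
  DF(B5)={B7,B8}
  DF(B6)={B8}
  DF(B7)={B8}
  DF(B8)=∅
  DF(B9)=∅

φ for b: defs {B2,B7}
  DF⁺ = {B2,B7,B8}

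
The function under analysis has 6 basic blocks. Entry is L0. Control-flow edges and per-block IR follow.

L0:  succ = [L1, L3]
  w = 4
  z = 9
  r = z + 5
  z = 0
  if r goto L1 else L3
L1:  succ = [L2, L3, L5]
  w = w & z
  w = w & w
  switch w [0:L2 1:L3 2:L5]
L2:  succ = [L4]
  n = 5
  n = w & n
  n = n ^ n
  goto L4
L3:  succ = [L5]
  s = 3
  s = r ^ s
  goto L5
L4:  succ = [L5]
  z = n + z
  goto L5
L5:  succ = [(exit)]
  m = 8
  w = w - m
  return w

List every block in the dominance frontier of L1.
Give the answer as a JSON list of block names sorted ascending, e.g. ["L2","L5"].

Answer: ["L3", "L5"]

Working:
idom tree: L1←L0 L2←L1 L3←L0 L4←L2 L5←L0
Dom∩ at merges:
  L3: preds {L0,L1}: {L0} ∩ {L0,L1} = {L0}; idom=L0
  L5: preds {L1,L3,L4}: {L0,L1} ∩ {L0,L3} ∩ {L0,L1,L2,L4} = {L0}; idom=L0

DF derivation:
  join L3 pred L0: · stop@L0
  join L3 pred L1: L1 stop@L0
  join L5 pred L1: L1 stop@L0
  join L5 pred L3: L3 stop@L0
  join L5 pred L4: L4→L2→L1 stop@L0
  L0: DF=∅
  L1: DF={L3,L5}
  L2: DF={L5}
  L3: DF={L5}
  L4: DF={L5}
  L5: DF=∅

DF(L1) = ["L3", "L5"]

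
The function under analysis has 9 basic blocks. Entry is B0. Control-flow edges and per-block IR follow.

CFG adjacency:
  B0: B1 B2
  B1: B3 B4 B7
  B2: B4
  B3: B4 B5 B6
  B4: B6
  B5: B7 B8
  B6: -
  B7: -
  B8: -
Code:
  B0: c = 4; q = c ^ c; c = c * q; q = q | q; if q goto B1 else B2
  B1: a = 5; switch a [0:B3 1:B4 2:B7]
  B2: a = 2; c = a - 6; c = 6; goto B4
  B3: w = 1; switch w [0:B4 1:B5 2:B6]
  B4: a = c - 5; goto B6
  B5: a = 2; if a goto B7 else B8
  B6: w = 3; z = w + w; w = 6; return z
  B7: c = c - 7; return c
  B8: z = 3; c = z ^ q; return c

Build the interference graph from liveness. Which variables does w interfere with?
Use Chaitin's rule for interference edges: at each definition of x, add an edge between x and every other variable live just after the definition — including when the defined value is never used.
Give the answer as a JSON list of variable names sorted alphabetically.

Block summaries:
  B0 def {c,q} use ∅
  B1 def {a} use ∅
  B2 def {a,c} use ∅
  B3 def {w} use ∅
  B4 def {a} use {c}
  B5 def {a} use ∅
  B6 def {w,z} use ∅
  B7 def {c} use {c}
  B8 def {c,z} use {q}

Backward fixpoint:
  live B0: ∅→{c,q}
  live B1: {c,q}→{c,q}
  live B2: ∅→{c}
  live B3: {c,q}→{c,q}
  live B4: {c}→∅
  live B5: {c,q}→{c,q}
  live B6: ∅→∅
  live B7: {c}→∅
  live B8: {q}→∅

Conflict graph:
  a — {c,q}
  c — {a,q,w}
  q — {a,c,w,z}
  w — {c,q,z}
  z — {q,w}

N(w) = ["c", "q", "z"]

Answer: ["c", "q", "z"]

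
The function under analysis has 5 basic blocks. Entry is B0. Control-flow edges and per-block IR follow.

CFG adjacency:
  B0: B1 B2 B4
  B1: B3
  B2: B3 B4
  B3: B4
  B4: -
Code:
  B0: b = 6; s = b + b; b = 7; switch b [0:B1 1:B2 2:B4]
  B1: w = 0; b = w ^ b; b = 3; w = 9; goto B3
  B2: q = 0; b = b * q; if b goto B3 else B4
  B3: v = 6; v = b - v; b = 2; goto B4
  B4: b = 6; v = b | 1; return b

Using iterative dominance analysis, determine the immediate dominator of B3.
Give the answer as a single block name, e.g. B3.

Answer: B0

Analysis:
idom tree: B1←B0 B2←B0 B3←B0 B4←B0
Dom at joins:
  B3: preds {B1,B2}: {B0,B1} ∩ {B0,B2} = {B0}; idom=B0
  B4: preds {B0,B2,B3}: {B0} ∩ {B0,B2} ∩ {B0,B3} = {B0}; idom=B0

idom(B3) = B0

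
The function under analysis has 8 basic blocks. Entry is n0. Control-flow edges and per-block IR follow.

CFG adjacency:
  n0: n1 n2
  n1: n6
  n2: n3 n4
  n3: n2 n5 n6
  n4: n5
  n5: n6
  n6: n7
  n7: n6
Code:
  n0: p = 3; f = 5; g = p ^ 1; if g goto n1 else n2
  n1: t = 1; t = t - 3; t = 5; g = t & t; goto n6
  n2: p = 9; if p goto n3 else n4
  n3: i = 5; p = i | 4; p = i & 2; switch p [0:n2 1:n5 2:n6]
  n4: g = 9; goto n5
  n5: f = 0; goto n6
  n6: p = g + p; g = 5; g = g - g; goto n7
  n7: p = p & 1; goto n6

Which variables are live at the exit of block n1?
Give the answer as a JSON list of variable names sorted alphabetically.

def/use:
  n0: def={f,g,p} ue=∅
  n1: def={g,t} ue=∅
  n2: def={p} ue=∅
  n3: def={i,p} ue=∅
  n4: def={g} ue=∅
  n5: def={f} ue=∅
  n6: def={g,p} ue={g,p}
  n7: def={p} ue={p}

Live sets:
  n0 li=∅ lo={g,p}
  n1 li={p} lo={g,p}
  n2 li={g} lo={g,p}
  n3 li={g} lo={g,p}
  n4 li={p} lo={g,p}
  n5 li={g,p} lo={g,p}
  n6 li={g,p} lo={g,p}
  n7 li={g,p} lo={g,p}

live-out(n1) = ["g", "p"]

Answer: ["g", "p"]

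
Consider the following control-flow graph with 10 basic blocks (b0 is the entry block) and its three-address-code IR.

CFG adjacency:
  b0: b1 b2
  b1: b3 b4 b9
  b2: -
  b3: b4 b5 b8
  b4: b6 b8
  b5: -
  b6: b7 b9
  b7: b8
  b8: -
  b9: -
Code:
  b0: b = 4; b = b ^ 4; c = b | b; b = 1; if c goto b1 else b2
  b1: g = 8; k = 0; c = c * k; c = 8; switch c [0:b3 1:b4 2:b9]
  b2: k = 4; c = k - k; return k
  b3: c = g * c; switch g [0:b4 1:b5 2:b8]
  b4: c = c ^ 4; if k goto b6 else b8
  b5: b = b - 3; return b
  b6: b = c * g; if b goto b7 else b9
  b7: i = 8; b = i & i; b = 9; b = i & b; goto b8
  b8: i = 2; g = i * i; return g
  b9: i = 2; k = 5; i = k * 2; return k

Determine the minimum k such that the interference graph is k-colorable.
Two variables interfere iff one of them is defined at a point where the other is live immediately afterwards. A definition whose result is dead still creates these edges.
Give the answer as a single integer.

def/use:
  b0: def={b,c} ue=∅
  b1: def={c,g,k} ue={c}
  b2: def={c,k} ue=∅
  b3: def={c} ue={c,g}
  b4: def={c} ue={c,k}
  b5: def={b} ue={b}
  b6: def={b} ue={c,g}
  b7: def={b,i} ue=∅
  b8: def={g,i} ue=∅
  b9: def={i,k} ue=∅

Liveness:
  b0: in=∅ out={b,c}
  b1: in={b,c} out={b,c,g,k}
  b2: in=∅ out=∅
  b3: in={b,c,g,k} out={b,c,g,k}
  b4: in={c,g,k} out={c,g}
  b5: in={b} out=∅
  b6: in={c,g} out=∅
  b7: in=∅ out=∅
  b8: in=∅ out=∅
  b9: in=∅ out=∅

Interference:
  b↔{c,g,i,k}
  c↔{b,g,k}
  g↔{b,c,k}
  i↔{b,k}
  k↔{b,c,g,i}

Chromatic number:
  {b,c,g,k} pairwise interfere (4-clique) ⇒ χ ≥ 4
  4-colouring: R0={b}  R1={k}  R2={c,i}  R3={g}
  χ = 4

Answer: 4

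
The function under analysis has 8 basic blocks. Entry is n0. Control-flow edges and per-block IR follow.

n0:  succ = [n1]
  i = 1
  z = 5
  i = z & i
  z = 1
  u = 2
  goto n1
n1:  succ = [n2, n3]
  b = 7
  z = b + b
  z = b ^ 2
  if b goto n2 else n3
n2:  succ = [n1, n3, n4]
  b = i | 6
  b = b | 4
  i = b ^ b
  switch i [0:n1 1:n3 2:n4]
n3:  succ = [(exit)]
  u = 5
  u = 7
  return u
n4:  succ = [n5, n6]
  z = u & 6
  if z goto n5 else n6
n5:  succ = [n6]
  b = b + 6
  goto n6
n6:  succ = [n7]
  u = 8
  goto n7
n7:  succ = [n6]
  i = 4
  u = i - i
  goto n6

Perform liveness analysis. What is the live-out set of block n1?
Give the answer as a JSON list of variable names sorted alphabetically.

def/use:
  n0 def {i,u,z} use ∅
  n1 def {b,z} use ∅
  n2 def {b,i} use {i}
  n3 def {u} use ∅
  n4 def {z} use {u}
  n5 def {b} use {b}
  n6 def {u} use ∅
  n7 def {i,u} use ∅

Backward fixpoint:
  n0: in=∅ out={i,u}
  n1: in={i,u} out={i,u}
  n2: in={i,u} out={b,i,u}
  n3: in=∅ out=∅
  n4: in={b,u} out={b}
  n5: in={b} out=∅
  n6: in=∅ out=∅
  n7: in=∅ out=∅

live-out(n1) = ["i", "u"]

Answer: ["i", "u"]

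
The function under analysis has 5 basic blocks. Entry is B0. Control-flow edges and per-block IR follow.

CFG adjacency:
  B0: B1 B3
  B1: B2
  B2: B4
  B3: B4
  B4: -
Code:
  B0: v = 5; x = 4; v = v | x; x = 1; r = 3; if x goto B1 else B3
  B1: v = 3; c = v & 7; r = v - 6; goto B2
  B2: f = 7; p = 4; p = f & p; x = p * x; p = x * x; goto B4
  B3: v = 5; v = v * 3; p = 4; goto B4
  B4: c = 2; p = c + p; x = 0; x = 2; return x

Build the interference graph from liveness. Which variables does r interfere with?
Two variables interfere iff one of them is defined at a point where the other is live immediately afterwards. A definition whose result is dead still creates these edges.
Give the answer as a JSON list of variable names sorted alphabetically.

def/use:
  B0 def {r,v,x} use ∅
  B1 def {c,r,v} use ∅
  B2 def {f,p,x} use {x}
  B3 def {p,v} use ∅
  B4 def {c,p,x} use {p}

Live sets:
  B0 li=∅ lo={x}
  B1 li={x} lo={x}
  B2 li={x} lo={p}
  B3 li=∅ lo={p}
  B4 li={p} lo=∅

Interfere edges:
  c: {p,v,x}
  f: {p,x}
  p: {c,f,x}
  r: {x}
  v: {c,x}
  x: {c,f,p,r,v}

N(r) = ["x"]

Answer: ["x"]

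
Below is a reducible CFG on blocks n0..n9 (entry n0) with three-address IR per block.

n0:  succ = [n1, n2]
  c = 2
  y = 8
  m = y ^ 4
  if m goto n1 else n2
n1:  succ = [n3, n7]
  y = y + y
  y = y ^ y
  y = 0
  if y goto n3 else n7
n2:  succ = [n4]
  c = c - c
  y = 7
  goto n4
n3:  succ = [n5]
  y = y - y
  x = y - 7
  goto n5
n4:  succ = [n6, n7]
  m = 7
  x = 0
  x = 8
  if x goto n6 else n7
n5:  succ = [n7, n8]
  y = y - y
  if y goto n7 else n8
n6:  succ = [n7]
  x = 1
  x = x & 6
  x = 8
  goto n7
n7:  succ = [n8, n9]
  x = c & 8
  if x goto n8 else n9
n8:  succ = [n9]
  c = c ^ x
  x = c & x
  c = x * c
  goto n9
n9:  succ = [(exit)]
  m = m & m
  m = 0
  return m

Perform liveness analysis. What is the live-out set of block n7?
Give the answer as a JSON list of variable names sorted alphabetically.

Answer: ["c", "m", "x"]

Analysis:
def/use:
  n0: {c,m,y} / ∅
  n1: {y} / {y}
  n2: {c,y} / {c}
  n3: {x,y} / {y}
  n4: {m,x} / ∅
  n5: {y} / {y}
  n6: {x} / ∅
  n7: {x} / {c}
  n8: {c,x} / {c,x}
  n9: {m} / {m}

Backward fixpoint:
  live n0: ∅→{c,m,y}
  live n1: {c,m,y}→{c,m,y}
  live n2: {c}→{c}
  live n3: {c,m,y}→{c,m,x,y}
  live n4: {c}→{c,m}
  live n5: {c,m,x,y}→{c,m,x}
  live n6: {c,m}→{c,m}
  live n7: {c,m}→{c,m,x}
  live n8: {c,m,x}→{m}
  live n9: {m}→∅

live-out(n7) = ["c", "m", "x"]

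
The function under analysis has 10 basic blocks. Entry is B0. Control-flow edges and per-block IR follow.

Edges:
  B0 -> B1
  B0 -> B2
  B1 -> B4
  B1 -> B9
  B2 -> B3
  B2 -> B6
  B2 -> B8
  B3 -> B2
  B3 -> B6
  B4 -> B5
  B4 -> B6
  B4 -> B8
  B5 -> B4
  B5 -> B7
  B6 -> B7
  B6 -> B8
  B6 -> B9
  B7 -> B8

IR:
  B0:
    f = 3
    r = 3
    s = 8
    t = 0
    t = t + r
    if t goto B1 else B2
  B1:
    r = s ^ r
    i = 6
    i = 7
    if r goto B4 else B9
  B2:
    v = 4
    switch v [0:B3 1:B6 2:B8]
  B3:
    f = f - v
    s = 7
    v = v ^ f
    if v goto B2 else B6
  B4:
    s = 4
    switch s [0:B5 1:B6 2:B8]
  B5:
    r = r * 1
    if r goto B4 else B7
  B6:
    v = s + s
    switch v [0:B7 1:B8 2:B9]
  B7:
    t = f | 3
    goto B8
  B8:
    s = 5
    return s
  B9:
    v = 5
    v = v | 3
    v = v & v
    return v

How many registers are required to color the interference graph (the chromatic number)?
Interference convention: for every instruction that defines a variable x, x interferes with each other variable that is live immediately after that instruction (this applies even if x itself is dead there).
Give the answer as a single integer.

Answer: 4

Derivation:
def/use:
  B0 def {f,r,s,t} use ∅
  B1 def {i,r} use {r,s}
  B2 def {v} use ∅
  B3 def {f,s,v} use {f,v}
  B4 def {s} use ∅
  B5 def {r} use {r}
  B6 def {v} use {s}
  B7 def {t} use {f}
  B8 def {s} use ∅
  B9 def {v} use ∅

Backward fixpoint:
  B0 li=∅ lo={f,r,s}
  B1 li={f,r,s} lo={f,r}
  B2 li={f,s} lo={f,s,v}
  B3 li={f,v} lo={f,s}
  B4 li={f,r} lo={f,r,s}
  B5 li={f,r} lo={f,r}
  B6 li={f,s} lo={f}
  B7 li={f} lo=∅
  B8 li=∅ lo=∅
  B9 li=∅ lo=∅

Interference:
  f↔{i,r,s,t,v}
  i↔{f,r}
  r↔{f,i,s,t}
  s↔{f,r,t,v}
  t↔{f,r,s}
  v↔{f,s}

Colouring:
  lower bound: {f,r,s,t} mutually conflict ⇒ χ ≥ 4
  assign f→c0 i→c2 r→c1 s→c2 t→c3 v→c1 — no edge inside a register ⇒ χ ≤ 4
  χ = 4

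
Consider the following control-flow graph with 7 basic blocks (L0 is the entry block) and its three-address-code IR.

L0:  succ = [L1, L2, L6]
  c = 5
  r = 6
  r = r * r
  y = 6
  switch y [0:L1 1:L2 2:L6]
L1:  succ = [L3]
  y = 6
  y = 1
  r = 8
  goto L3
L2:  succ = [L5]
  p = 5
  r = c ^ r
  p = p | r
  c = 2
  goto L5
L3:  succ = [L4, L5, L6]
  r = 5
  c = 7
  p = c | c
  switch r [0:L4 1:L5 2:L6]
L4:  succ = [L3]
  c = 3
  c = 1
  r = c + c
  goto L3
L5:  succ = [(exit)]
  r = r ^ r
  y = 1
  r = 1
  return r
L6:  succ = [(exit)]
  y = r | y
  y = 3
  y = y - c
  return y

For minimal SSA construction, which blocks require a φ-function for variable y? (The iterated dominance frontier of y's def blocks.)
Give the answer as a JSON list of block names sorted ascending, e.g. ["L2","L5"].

idom tree: L1←L0 L2←L0 L3←L1 L4←L3 L5←L0 L6←L0
Dom∩ at merges:
  L3: preds {L1,L4}: {L0,L1} ∩ {L0,L1,L3,L4} = {L0,L1}; idom=L1
  L5: preds {L2,L3}: {L0,L2} ∩ {L0,L1,L3} = {L0}; idom=L0
  L6: preds {L0,L3}: {L0} ∩ {L0,L1,L3} = {L0}; idom=L0

DF walk-up:
  L3←L1: walk · to L1
  L3←L4: walk L4→L3 to L1
  L5←L2: walk L2 to L0
  L5←L3: walk L3→L1 to L0
  L6←L0: walk · to L0
  L6←L3: walk L3→L1 to L0
  DF(L0)=∅
  DF(L1)={L5,L6}
  DF(L2)={L5}
  DF(L3)={L3,L5,L6}
  DF(L4)={L3}
  DF(L5)=∅
  DF(L6)=∅

φ for y: defs {L0,L1,L5,L6}
  DF⁺ = {L5,L6}

Answer: ["L5", "L6"]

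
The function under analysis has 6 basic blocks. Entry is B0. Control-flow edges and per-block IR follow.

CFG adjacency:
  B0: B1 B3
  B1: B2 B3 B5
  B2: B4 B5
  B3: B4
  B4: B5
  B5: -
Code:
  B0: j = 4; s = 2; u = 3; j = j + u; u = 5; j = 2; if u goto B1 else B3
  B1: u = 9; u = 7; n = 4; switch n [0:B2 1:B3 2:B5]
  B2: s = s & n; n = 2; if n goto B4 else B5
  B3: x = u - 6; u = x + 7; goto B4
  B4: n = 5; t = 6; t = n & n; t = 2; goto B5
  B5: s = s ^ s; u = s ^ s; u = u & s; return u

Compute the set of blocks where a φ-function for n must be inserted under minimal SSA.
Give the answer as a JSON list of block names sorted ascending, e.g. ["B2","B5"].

Answer: ["B3", "B4", "B5"]

Working:
idom tree: B1←B0 B2←B1 B3←B0 B4←B0 B5←B0
Dom∩ at merges:
  B3: preds {B0,B1}: {B0} ∩ {B0,B1} = {B0}; idom=B0
  B4: preds {B2,B3}: {B0,B1,B2} ∩ {B0,B3} = {B0}; idom=B0
  B5: preds {B1,B2,B4}: {B0,B1} ∩ {B0,B1,B2} ∩ {B0,B4} = {B0}; idom=B0

DF walk-up:
  join B3 pred B0: · stop@B0
  join B3 pred B1: B1 stop@B0
  join B4 pred B2: B2→B1 stop@B0
  join B4 pred B3: B3 stop@B0
  join B5 pred B1: B1 stop@B0
  join B5 pred B2: B2→B1 stop@B0
  join B5 pred B4: B4 stop@B0
  B0 → ∅
  B1 → {B3,B4,B5}
  B2 → {B4,B5}
  B3 → {B4}
  B4 → {B5}
  B5 → ∅

φ for n: defs {B1,B2,B4}
  DF⁺ = {B3,B4,B5}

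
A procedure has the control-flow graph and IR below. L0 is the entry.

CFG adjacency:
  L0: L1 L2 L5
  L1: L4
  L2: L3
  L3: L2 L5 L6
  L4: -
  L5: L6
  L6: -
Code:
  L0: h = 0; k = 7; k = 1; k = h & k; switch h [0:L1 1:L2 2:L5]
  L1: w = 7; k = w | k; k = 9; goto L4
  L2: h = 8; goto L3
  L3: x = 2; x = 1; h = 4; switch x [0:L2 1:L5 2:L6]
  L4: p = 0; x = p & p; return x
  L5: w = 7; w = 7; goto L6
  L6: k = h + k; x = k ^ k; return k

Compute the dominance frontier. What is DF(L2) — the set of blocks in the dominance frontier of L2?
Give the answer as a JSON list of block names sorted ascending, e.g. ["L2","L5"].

idom tree: L1←L0 L2←L0 L3←L2 L4←L1 L5←L0 L6←L0
Dom at joins:
  L2: preds {L0,L3}: {L0} ∩ {L0,L2,L3} = {L0}; idom=L0
  L5: preds {L0,L3}: {L0} ∩ {L0,L2,L3} = {L0}; idom=L0
  L6: preds {L3,L5}: {L0,L2,L3} ∩ {L0,L5} = {L0}; idom=L0

Frontier:
  L2←L0: walk · to L0
  L2←L3: walk L3→L2 to L0
  L5←L0: walk · to L0
  L5←L3: walk L3→L2 to L0
  L6←L3: walk L3→L2 to L0
  L6←L5: walk L5 to L0
  L0 → ∅
  L1 → ∅
  L2 → {L2,L5,L6}
  L3 → {L2,L5,L6}
  L4 → ∅
  L5 → {L6}
  L6 → ∅

DF(L2) = ["L2", "L5", "L6"]

Answer: ["L2", "L5", "L6"]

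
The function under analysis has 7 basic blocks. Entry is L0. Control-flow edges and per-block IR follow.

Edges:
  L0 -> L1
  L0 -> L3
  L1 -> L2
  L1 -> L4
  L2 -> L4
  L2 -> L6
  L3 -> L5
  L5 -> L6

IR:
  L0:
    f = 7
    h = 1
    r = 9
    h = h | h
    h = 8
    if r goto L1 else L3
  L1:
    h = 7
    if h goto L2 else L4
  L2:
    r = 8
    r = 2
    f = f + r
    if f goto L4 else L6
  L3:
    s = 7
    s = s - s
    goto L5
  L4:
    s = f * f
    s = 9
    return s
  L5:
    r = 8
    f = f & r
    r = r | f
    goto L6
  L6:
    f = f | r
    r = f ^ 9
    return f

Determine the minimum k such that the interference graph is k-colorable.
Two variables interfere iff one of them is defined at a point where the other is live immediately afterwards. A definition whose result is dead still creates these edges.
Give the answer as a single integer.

Answer: 3

Analysis:
Per-block:
  L0: {f,h,r} / ∅
  L1: {h} / ∅
  L2: {f,r} / {f}
  L3: {s} / ∅
  L4: {s} / {f}
  L5: {f,r} / {f}
  L6: {f,r} / {f,r}

Backward fixpoint:
  live L0: ∅→{f}
  live L1: {f}→{f}
  live L2: {f}→{f,r}
  live L3: {f}→{f}
  live L4: {f}→∅
  live L5: {f}→{f,r}
  live L6: {f,r}→∅

Interfere edges:
  f — {h,r,s}
  h — {f,r}
  r — {f,h}
  s — {f}

Registers:
  lower bound: {f,h,r} mutually conflict ⇒ χ ≥ 3
  assign f→c0 h→c1 r→c2 s→c1 — no edge inside a register ⇒ χ ≤ 3
  χ = 3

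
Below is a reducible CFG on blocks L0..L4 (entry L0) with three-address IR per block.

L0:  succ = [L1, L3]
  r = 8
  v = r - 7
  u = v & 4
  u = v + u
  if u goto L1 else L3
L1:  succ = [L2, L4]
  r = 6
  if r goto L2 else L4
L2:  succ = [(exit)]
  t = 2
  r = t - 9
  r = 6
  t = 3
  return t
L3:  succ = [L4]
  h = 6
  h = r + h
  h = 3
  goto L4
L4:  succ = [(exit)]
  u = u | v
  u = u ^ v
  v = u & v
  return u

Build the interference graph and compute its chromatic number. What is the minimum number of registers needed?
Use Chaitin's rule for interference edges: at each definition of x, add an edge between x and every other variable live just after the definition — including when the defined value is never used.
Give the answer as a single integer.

Answer: 4

Analysis:
Per-block:
  L0: {r,u,v} / ∅
  L1: {r} / ∅
  L2: {r,t} / ∅
  L3: {h} / {r}
  L4: {u,v} / {u,v}

Backward fixpoint:
  L0: in=∅ out={r,u,v}
  L1: in={u,v} out={u,v}
  L2: in=∅ out=∅
  L3: in={r,u,v} out={u,v}
  L4: in={u,v} out=∅

Interference:
  h: {r,u,v}
  r: {h,u,v}
  t: ∅
  u: {h,r,v}
  v: {h,r,u}

Colouring:
  clique {h,r,u,v} ⇒ need ≥ 4
  assign h→R0 r→R1 t→R0 u→R2 v→R3 — no edge inside a register ⇒ χ ≤ 4
  χ = 4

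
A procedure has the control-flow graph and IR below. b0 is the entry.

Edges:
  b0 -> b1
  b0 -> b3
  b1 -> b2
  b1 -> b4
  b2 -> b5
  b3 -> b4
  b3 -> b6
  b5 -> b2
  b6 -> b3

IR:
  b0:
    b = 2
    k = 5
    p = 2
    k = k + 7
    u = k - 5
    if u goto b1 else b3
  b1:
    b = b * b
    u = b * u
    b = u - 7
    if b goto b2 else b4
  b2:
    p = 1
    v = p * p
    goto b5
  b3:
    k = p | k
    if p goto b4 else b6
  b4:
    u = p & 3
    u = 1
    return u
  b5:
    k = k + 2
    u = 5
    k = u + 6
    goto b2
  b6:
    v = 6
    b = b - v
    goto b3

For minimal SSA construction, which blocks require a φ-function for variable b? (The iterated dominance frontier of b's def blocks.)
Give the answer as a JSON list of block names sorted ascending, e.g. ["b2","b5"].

idom tree: b1←b0 b2←b1 b3←b0 b4←b0 b5←b2 b6←b3
Join-block Dom:
  b2: preds {b1,b5}: {b0,b1} ∩ {b0,b1,b2,b5} = {b0,b1}; idom=b1
  b3: preds {b0,b6}: {b0} ∩ {b0,b3,b6} = {b0}; idom=b0
  b4: preds {b1,b3}: {b0,b1} ∩ {b0,b3} = {b0}; idom=b0

DF derivation:
  join b2 pred b1: · stop@b1
  join b2 pred b5: b5→b2 stop@b1
  join b3 pred b0: · stop@b0
  join b3 pred b6: b6→b3 stop@b0
  join b4 pred b1: b1 stop@b0
  join b4 pred b3: b3 stop@b0
  DF(b0)=∅
  DF(b1)={b4}
  DF(b2)={b2}
  DF(b3)={b3,b4}
  DF(b4)=∅
  DF(b5)={b2}
  DF(b6)={b3}

φ for b: defs {b0,b1,b6}
  DF⁺ = {b3,b4}

Answer: ["b3", "b4"]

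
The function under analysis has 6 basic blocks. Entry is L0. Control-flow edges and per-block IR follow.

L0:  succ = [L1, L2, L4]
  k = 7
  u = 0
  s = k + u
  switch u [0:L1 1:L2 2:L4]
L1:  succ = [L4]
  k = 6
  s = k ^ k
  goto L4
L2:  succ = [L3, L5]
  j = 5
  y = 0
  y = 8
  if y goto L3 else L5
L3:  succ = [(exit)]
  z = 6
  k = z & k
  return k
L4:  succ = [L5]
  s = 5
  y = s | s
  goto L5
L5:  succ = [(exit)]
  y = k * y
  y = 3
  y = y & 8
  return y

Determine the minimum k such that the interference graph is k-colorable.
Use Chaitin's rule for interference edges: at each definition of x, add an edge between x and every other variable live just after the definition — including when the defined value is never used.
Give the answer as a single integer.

Answer: 3

Working:
Block summaries:
  L0: def={k,s,u} ue=∅
  L1: def={k,s} ue=∅
  L2: def={j,y} ue=∅
  L3: def={k,z} ue={k}
  L4: def={s,y} ue=∅
  L5: def={y} ue={k,y}

Backward fixpoint:
  live L0: ∅→{k}
  live L1: ∅→{k}
  live L2: {k}→{k,y}
  live L3: {k}→∅
  live L4: {k}→{k,y}
  live L5: {k,y}→∅

Conflict graph:
  j — {k}
  k — {j,s,u,y,z}
  s — {k,u}
  u — {k,s}
  y — {k}
  z — {k}

Colouring:
  clique {k,s,u} ⇒ need ≥ 3
  3-colouring: c0={k}  c1={j,s,y,z}  c2={u}
  χ = 3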